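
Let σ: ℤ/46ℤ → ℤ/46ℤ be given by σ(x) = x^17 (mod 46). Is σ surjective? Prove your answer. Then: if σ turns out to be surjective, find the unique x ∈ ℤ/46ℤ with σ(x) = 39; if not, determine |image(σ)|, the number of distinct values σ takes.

Computing x^17 mod 46 for each x (by repeated squaring, reducing mod 46 at every step), the values σ(0), σ(1), …, σ(45) are: 0, 1, 18, 39, 2, 15, 12, 19, 36, 3, 40, 37, 32, 29, 20, 33, 4, 11, 8, 21, 30, 5, 22, 23, 24, 41, 16, 25, 38, 35, 42, 13, 26, 17, 14, 9, 6, 43, 10, 27, 34, 31, 44, 7, 28, 45.
Every element of ℤ/46ℤ appears exactly once in this list, so σ is a bijection, and in particular surjective.
Since σ is surjective, we read off the preimage of 39 from the same table: σ(3) = 39, so σ⁻¹(39) = 3.

3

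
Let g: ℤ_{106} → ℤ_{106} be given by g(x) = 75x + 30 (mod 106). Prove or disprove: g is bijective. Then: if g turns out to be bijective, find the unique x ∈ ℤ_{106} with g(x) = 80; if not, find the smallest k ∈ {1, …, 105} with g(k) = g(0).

36

If g(a) = g(b), then 75a ≡ 75b (mod 106). Because gcd(75, 106) = 1, we may cancel 75 to get a ≡ b (mod 106).
We now compute 75⁻¹ mod 106 explicitly. Euclid's algorithm: 106 = 1·75 + 31, 75 = 2·31 + 13, 31 = 2·13 + 5, 13 = 2·5 + 3, 5 = 1·3 + 2, 3 = 1·2 + 1; back-substituting gives 1 = 41·75 − 29·106, so 75⁻¹ ≡ 41 (mod 106).
For any y ∈ ℤ_{106}, x = 41(y − 30) mod 106 satisfies g(x) = 75·41(y − 30) + 30 ≡ y (since 75·41 ≡ 1 mod 106). So every y has a preimage.
So g is bijective.
Since g is bijective, we compute g⁻¹(80): solve 75x + 30 ≡ 80 (mod 106), i.e. 75x ≡ 50 (mod 106).
Multiplying by 75⁻¹ = 41 gives x ≡ 41·50 = 2050 = 19·106 + 36 ≡ 36 (mod 106).
Check: g(36) = 75·36 + 30 = 2730 = 25·106 + 80 ≡ 80 (mod 106).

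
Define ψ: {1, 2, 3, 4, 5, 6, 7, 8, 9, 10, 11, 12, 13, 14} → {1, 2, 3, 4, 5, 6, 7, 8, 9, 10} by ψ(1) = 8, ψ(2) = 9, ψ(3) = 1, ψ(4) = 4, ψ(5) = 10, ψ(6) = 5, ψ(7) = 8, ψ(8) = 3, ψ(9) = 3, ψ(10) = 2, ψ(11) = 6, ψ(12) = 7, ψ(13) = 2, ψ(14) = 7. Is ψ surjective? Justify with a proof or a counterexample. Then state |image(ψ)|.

Every element of the codomain has a preimage: 1 = ψ(3), 2 = ψ(10), 3 = ψ(8), 4 = ψ(4), 5 = ψ(6), 6 = ψ(11), 7 = ψ(12), 8 = ψ(1), 9 = ψ(2), 10 = ψ(5).
Thus ψ is surjective.
The image of ψ is {1, 2, 3, 4, 5, 6, 7, 8, 9, 10}, which has 10 elements.

10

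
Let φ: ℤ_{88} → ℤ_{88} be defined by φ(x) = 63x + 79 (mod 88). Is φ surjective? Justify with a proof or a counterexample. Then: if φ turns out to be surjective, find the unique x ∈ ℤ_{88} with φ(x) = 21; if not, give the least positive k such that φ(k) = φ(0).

34

By definition, φ is surjective if every y in the codomain equals φ(x) for some x in the domain.
Since gcd(63, 88) = 1, 63 is invertible modulo 88. Euclid's algorithm: 88 = 1·63 + 25, 63 = 2·25 + 13, 25 = 1·13 + 12, 13 = 1·12 + 1; back-substituting gives 1 = 7·63 − 5·88, so 63⁻¹ ≡ 7 (mod 88).
Then y ↦ 7(y − 79) is a two-sided inverse to φ, so every y ∈ ℤ_{88} has a preimage.
Hence φ is surjective.
Since φ is surjective, we compute φ⁻¹(21): solve 63x + 79 ≡ 21 (mod 88), i.e. 63x ≡ 30 (mod 88).
Multiplying by 63⁻¹ = 7 gives x ≡ 7·30 = 210 = 2·88 + 34 ≡ 34 (mod 88).
Check: φ(34) = 63·34 + 79 = 2221 = 25·88 + 21 ≡ 21 (mod 88).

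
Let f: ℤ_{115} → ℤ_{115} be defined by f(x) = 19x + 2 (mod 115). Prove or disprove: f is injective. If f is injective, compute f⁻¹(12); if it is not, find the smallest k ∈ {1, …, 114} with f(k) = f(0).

55

If f(x_1) = f(x_2), then 19x_1 ≡ 19x_2 (mod 115). Because gcd(19, 115) = 1, we may cancel 19 to get x_1 ≡ x_2 (mod 115).
Thus f is injective.
We now compute 19⁻¹ mod 115 explicitly. Euclid's algorithm: 115 = 6·19 + 1; back-substituting gives 1 = 109·19 − 18·115, so 19⁻¹ ≡ 109 (mod 115).
Since f is injective, we find f⁻¹(12): we need 19x ≡ 12 − 2 ≡ 10 (mod 115). Using 19⁻¹ = 109: x ≡ 109·10 = 1090 = 9·115 + 55, so x = 55.
Check: f(55) = 19·55 + 2 = 1047 = 9·115 + 12 ≡ 12 (mod 115).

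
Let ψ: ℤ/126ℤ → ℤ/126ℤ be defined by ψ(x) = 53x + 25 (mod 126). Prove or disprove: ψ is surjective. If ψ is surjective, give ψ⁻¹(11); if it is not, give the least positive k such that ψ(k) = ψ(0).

14

Since gcd(53, 126) = 1, 53 is invertible modulo 126. Euclid's algorithm: 126 = 2·53 + 20, 53 = 2·20 + 13, 20 = 1·13 + 7, 13 = 1·7 + 6, 7 = 1·6 + 1; back-substituting gives 1 = 107·53 − 45·126, so 53⁻¹ ≡ 107 (mod 126).
For any y ∈ ℤ/126ℤ, x = 107(y − 25) mod 126 satisfies ψ(x) = 53·107(y − 25) + 25 ≡ y (since 53·107 ≡ 1 mod 126). So every y has a preimage.
So ψ is surjective.
Since ψ is surjective, we find ψ⁻¹(11): we need 53x ≡ 11 − 25 ≡ 112 (mod 126). Using 53⁻¹ = 107: x ≡ 107·112 = 11984 = 95·126 + 14, so x = 14.
Check: ψ(14) = 53·14 + 25 = 767 = 6·126 + 11 ≡ 11 (mod 126).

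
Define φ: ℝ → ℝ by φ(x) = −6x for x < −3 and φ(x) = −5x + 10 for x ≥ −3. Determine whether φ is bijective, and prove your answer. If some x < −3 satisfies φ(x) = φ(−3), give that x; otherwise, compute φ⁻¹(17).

-25/6

Both pieces are strictly decreasing (slopes −6 and −5), so each is injective on its own interval.
The left piece maps (−∞, −3) onto (18, ∞); the right piece maps [−3, ∞) onto (−∞, 25].
These images overlap. In particular φ(−3) = 25 (right piece), and solving −6x = 25 on the left piece gives x = −25/6 < −3.
So φ(−25/6) = φ(−3) with −25/6 ≠ −3, and φ is not injective, hence not bijective. This x = −25/6 is the requested value below −3.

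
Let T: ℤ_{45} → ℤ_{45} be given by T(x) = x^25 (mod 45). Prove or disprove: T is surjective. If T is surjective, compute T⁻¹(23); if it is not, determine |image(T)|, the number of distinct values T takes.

T(0) = 0^25 = 0.
T(15): Repeated squaring mod 45: 15^1 ≡ 15, 15^2 ≡ 15² = 225 ≡ 0, 15^4 ≡ 0² = 0, 15^8 ≡ 0² = 0, 15^16 ≡ 0² = 0. Since 25 = 16 + 8 + 1, 15^25 ≡ 0·0·15: 0·0 = 0, then 0·15 = 0. So 15^25 ≡ 0 (mod 45).
So T(0) = T(15) = 0 while 0 ≠ 15, thus T is not injective.
A non-injective map from the 45-element set ℤ_{45} to itself takes at most 44 distinct values, so it cannot be surjective. So T is not surjective.
Since T is not surjective, we determine |image(T)|. Computing x^25 mod 45 for each x (by repeated squaring, reducing mod 45 at every step), the values T(0), T(1), …, T(44) are: 0, 1, 2, 18, 4, 5, 36, 7, 8, 9, 10, 11, 27, 13, 14, 0, 16, 17, 18, 19, 20, 36, 22, 23, 9, 25, 26, 27, 28, 29, 0, 31, 32, 18, 34, 35, 36, 37, 38, 9, 40, 41, 27, 43, 44.
The distinct values are {0, 1, 2, 4, 5, 7, 8, 9, 10, 11, 13, 14, 16, 17, 18, 19, 20, 22, 23, 25, 26, 27, 28, 29, 31, 32, 34, 35, 36, 37, 38, 40, 41, 43, 44}; there are 35 of them.

35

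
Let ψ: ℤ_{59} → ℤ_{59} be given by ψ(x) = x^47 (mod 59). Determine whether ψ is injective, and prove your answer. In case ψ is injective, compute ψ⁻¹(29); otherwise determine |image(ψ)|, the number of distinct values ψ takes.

Since 59 is prime, the nonzero elements of ℤ_{59} form a cyclic group of order 58.
As gcd(47, 58) = 1, raising to the 47th power is a bijection on this group: if x_1^47 ≡ x_2^47 then (x_1x_2^{−1})^47 = 1, and the only element of order dividing gcd(47, 58) = 1 is 1, so x_1 = x_2.
With ψ(0) = 0 this makes ψ injective on all of ℤ_{59}, hence bijective (finite equal-size domain and codomain). In particular ψ is injective.
Since ψ is injective, we find the preimage of 29. The inverse of x ↦ x^47 on (ℤ_{59})^× is x ↦ x^21, because 47·21 = 987 = 17·58 + 1 ≡ 1 (mod 58) and x^{58} = 1 for x ≠ 0 (Fermat). So ψ⁻¹(29) = 29^21 mod 59.
Repeated squaring mod 59: 29^1 ≡ 29, 29^2 ≡ 29² = 841 ≡ 15, 29^4 ≡ 15² = 225 ≡ 48, 29^8 ≡ 48² = 2304 ≡ 3, 29^16 ≡ 3² = 9. Since 21 = 16 + 4 + 1, 29^21 ≡ 9·48·29: 9·48 = 432 ≡ 19, then 19·29 = 551 ≡ 20. So 29^21 ≡ 20 (mod 59).
Hence ψ⁻¹(29) = 20.

20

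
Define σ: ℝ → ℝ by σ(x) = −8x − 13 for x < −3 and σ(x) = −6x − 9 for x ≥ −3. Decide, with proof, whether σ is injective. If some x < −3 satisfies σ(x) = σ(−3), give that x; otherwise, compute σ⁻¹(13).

Both pieces are strictly decreasing (slopes −8 and −6), so each is injective on its own interval.
The left piece maps (−∞, −3) onto (11, ∞); the right piece maps [−3, ∞) onto (−∞, 9].
These images are disjoint, so no value is attained by both pieces. So σ is injective.
Because the two images are disjoint, no x < −3 has σ(x) = σ(−3), so we compute σ⁻¹(13): 13 lies in (11, ∞), so solve −8x − 13 = 13: x = (13 + 13)/(−8) = −13/4.

-13/4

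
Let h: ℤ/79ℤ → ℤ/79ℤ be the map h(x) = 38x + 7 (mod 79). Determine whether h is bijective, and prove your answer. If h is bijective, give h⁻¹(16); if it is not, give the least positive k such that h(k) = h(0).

Suppose h(u) = h(v) in ℤ/79ℤ. Then 38u + 7 ≡ 38v + 7 (mod 79), so 38(u − v) ≡ 0 (mod 79).
Since gcd(38, 79) = 1, 38 is invertible modulo 79, thus u − v ≡ 0 (mod 79), i.e. u = v.
We now compute 38⁻¹ mod 79 explicitly. Euclid's algorithm: 79 = 2·38 + 3, 38 = 12·3 + 2, 3 = 1·2 + 1; back-substituting gives 1 = 52·38 − 25·79, so 38⁻¹ ≡ 52 (mod 79).
Then y ↦ 52(y − 7) is a two-sided inverse to h, so every y ∈ ℤ/79ℤ has a preimage.
Therefore h is bijective.
Since h is bijective, we compute h⁻¹(16): solve 38x + 7 ≡ 16 (mod 79), i.e. 38x ≡ 9 (mod 79).
Multiplying by 38⁻¹ = 52 gives x ≡ 52·9 = 468 = 5·79 + 73 ≡ 73 (mod 79).
Check: h(73) = 38·73 + 7 = 2781 = 35·79 + 16 ≡ 16 (mod 79).

73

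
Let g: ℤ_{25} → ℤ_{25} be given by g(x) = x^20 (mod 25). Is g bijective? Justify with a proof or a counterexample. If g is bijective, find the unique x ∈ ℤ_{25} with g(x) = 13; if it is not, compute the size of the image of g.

2

g(1) = 1^20 = 1.
g(2): Repeated squaring mod 25: 2^1 ≡ 2, 2^2 ≡ 2² = 4, 2^4 ≡ 4² = 16, 2^8 ≡ 16² = 256 ≡ 6, 2^16 ≡ 6² = 36 ≡ 11. Since 20 = 16 + 4, 2^20 ≡ 11·16: 11·16 = 176 ≡ 1. So 2^20 ≡ 1 (mod 25).
So g(1) = g(2) = 1 while 1 ≠ 2, so g is not injective, hence not bijective.
Since g is not bijective, we determine |image(g)|. Computing x^20 mod 25 for each x (by repeated squaring, reducing mod 25 at every step), the values g(0), g(1), …, g(24) are: 0, 1, 1, 1, 1, 0, 1, 1, 1, 1, 0, 1, 1, 1, 1, 0, 1, 1, 1, 1, 0, 1, 1, 1, 1.
The distinct values are {0, 1}; there are 2 of them.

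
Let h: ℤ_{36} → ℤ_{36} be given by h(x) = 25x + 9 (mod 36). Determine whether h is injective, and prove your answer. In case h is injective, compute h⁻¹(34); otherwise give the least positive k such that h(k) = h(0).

Recall that h is injective if h(s) = h(t) implies s = t.
Suppose h(s) = h(t) in ℤ_{36}. Then 25s + 9 ≡ 25t + 9 (mod 36), hence 25(s − t) ≡ 0 (mod 36).
Since gcd(25, 36) = 1, 25 is invertible modulo 36, thus s − t ≡ 0 (mod 36), i.e. s = t.
So h is injective.
We now compute 25⁻¹ mod 36 explicitly. Euclid's algorithm: 36 = 1·25 + 11, 25 = 2·11 + 3, 11 = 3·3 + 2, 3 = 1·2 + 1; back-substituting gives 1 = 13·25 − 9·36, so 25⁻¹ ≡ 13 (mod 36).
Since h is injective, we compute h⁻¹(34): solve 25x + 9 ≡ 34 (mod 36), i.e. 25x ≡ 25 (mod 36).
Multiplying by 25⁻¹ = 13 gives x ≡ 13·25 = 325 = 9·36 + 1 ≡ 1 (mod 36).
Check: h(1) = 25·1 + 9 = 34 ≡ 34 (mod 36).

1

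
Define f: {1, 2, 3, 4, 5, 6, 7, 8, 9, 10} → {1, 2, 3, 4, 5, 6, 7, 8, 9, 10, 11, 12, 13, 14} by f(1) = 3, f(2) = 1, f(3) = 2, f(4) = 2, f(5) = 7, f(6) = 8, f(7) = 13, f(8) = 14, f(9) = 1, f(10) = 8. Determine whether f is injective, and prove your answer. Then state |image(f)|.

7

f(3) = 2 = f(4) with 3 ≠ 4, so f is not injective.
The image of f is {1, 2, 3, 7, 8, 13, 14}, which has 7 elements.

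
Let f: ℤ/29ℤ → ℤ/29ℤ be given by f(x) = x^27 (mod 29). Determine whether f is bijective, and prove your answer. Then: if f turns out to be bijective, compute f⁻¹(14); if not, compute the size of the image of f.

Since 29 is prime, the nonzero elements of ℤ/29ℤ form a cyclic group of order 28.
As gcd(27, 28) = 1, raising to the 27th power is a bijection on this group: if s^27 ≡ t^27 then (st^{−1})^27 = 1, and the only element of order dividing gcd(27, 28) = 1 is 1, so s = t.
With f(0) = 0 this makes f injective on all of ℤ/29ℤ, hence bijective (finite equal-size domain and codomain). In particular f is bijective.
Since f is bijective, we find the preimage of 14. The inverse of x ↦ x^27 on (ℤ/29ℤ)^× is x ↦ x^27, because 27·27 = 729 = 26·28 + 1 ≡ 1 (mod 28) and x^{28} = 1 for x ≠ 0 (Fermat). So f⁻¹(14) = 14^27 mod 29.
Repeated squaring mod 29: 14^1 ≡ 14, 14^2 ≡ 14² = 196 ≡ 22, 14^4 ≡ 22² = 484 ≡ 20, 14^8 ≡ 20² = 400 ≡ 23, 14^16 ≡ 23² = 529 ≡ 7. Since 27 = 16 + 8 + 2 + 1, 14^27 ≡ 7·23·22·14: 7·23 = 161 ≡ 16, then 16·22 = 352 ≡ 4, then 4·14 = 56 ≡ 27. So 14^27 ≡ 27 (mod 29).
Hence f⁻¹(14) = 27.

27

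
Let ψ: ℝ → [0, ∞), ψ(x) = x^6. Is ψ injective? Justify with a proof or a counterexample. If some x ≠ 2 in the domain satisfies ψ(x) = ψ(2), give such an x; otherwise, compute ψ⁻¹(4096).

-2

ψ(2) = 64 = (−2)^6 = ψ(−2) (since 6 is even), with 2 ≠ −2. So ψ is not injective.
For the follow-up, such an x exists: taking x = −2 ∈ ℝ gives ψ(−2) = 64 = ψ(2) with −2 ≠ 2.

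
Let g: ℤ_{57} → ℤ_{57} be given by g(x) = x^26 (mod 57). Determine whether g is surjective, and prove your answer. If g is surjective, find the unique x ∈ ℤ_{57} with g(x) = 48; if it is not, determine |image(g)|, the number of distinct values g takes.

20

g(8): Repeated squaring mod 57: 8^1 ≡ 8, 8^2 ≡ 8² = 64 ≡ 7, 8^4 ≡ 7² = 49, 8^8 ≡ 49² = 2401 ≡ 7, 8^16 ≡ 7² = 49. Since 26 = 16 + 8 + 2, 8^26 ≡ 49·7·7: 49·7 = 343 ≡ 1, then 1·7 = 7. So 8^26 ≡ 7 (mod 57).
g(11): Repeated squaring mod 57: 11^1 ≡ 11, 11^2 ≡ 11² = 121 ≡ 7, 11^4 ≡ 7² = 49, 11^8 ≡ 49² = 2401 ≡ 7, 11^16 ≡ 7² = 49. Since 26 = 16 + 8 + 2, 11^26 ≡ 49·7·7: 49·7 = 343 ≡ 1, then 1·7 = 7. So 11^26 ≡ 7 (mod 57).
So g(8) = g(11) = 7 while 8 ≠ 11, therefore g is not injective.
A non-injective map from the 57-element set ℤ_{57} to itself takes at most 56 distinct values, so it cannot be surjective. Hence g is not surjective.
Since g is not surjective, we determine |image(g)|. Computing x^26 mod 57 for each x (by repeated squaring, reducing mod 57 at every step), the values g(0), g(1), …, g(56) are: 0, 1, 28, 6, 43, 4, 54, 49, 7, 36, 55, 7, 30, 16, 4, 24, 25, 28, 39, 19, 1, 9, 25, 43, 42, 16, 49, 45, 55, 55, 45, 49, 16, 42, 43, 25, 9, 1, 19, 39, 28, 25, 24, 4, 16, 30, 7, 55, 36, 7, 49, 54, 4, 43, 6, 28, 1.
The distinct values are {0, 1, 4, 6, 7, 9, 16, 19, 24, 25, 28, 30, 36, 39, 42, 43, 45, 49, 54, 55}; there are 20 of them.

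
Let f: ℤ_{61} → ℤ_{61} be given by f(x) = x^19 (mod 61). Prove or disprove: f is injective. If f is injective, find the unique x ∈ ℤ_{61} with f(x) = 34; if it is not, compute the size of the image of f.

9

Since 61 is prime, the nonzero elements of ℤ_{61} form a cyclic group of order 60.
As gcd(19, 60) = 1, raising to the 19th power is a bijection on this group: if x_1^19 ≡ x_2^19 then (x_1x_2^{−1})^19 = 1, and the only element of order dividing gcd(19, 60) = 1 is 1, so x_1 = x_2.
With f(0) = 0 this makes f injective on all of ℤ_{61}, hence bijective (finite equal-size domain and codomain). In particular f is injective.
Since f is injective, we find the preimage of 34. The inverse of x ↦ x^19 on (ℤ_{61})^× is x ↦ x^19, because 19·19 = 361 = 6·60 + 1 ≡ 1 (mod 60) and x^{60} = 1 for x ≠ 0 (Fermat). So f⁻¹(34) = 34^19 mod 61.
Repeated squaring mod 61: 34^1 ≡ 34, 34^2 ≡ 34² = 1156 ≡ 58, 34^4 ≡ 58² = 3364 ≡ 9, 34^8 ≡ 9² = 81 ≡ 20, 34^16 ≡ 20² = 400 ≡ 34. Since 19 = 16 + 2 + 1, 34^19 ≡ 34·58·34: 34·58 = 1972 ≡ 20, then 20·34 = 680 ≡ 9. So 34^19 ≡ 9 (mod 61).
Hence f⁻¹(34) = 9.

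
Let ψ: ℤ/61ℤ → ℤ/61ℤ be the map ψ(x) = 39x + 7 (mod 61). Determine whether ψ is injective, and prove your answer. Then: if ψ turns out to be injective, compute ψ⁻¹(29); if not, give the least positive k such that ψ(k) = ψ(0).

Suppose ψ(x_1) = ψ(x_2) in ℤ/61ℤ. Then 39x_1 + 7 ≡ 39x_2 + 7 (mod 61), so 39(x_1 − x_2) ≡ 0 (mod 61).
Since gcd(39, 61) = 1, 39 is invertible modulo 61, hence x_1 − x_2 ≡ 0 (mod 61), i.e. x_1 = x_2.
Thus ψ is injective.
We now compute 39⁻¹ mod 61 explicitly. Euclid's algorithm: 61 = 1·39 + 22, 39 = 1·22 + 17, 22 = 1·17 + 5, 17 = 3·5 + 2, 5 = 2·2 + 1; back-substituting gives 1 = 36·39 − 23·61, so 39⁻¹ ≡ 36 (mod 61).
Since ψ is injective, we find ψ⁻¹(29): we need 39x ≡ 29 − 7 ≡ 22 (mod 61). Using 39⁻¹ = 36: x ≡ 36·22 = 792 = 12·61 + 60, so x = 60.
Check: ψ(60) = 39·60 + 7 = 2347 = 38·61 + 29 ≡ 29 (mod 61).

60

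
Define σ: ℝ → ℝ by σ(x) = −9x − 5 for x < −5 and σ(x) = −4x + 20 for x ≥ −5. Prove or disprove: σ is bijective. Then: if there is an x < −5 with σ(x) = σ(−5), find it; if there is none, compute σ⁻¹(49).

-6

Both pieces are strictly decreasing (slopes −9 and −4), so each is injective on its own interval.
The left piece maps (−∞, −5) onto (40, ∞); the right piece maps [−5, ∞) onto (−∞, 40].
Since 40 = 40, the images partition ℝ: σ is injective and surjective, hence bijective.
Because the two images are disjoint, no x < −5 has σ(x) = σ(−5), so we compute σ⁻¹(49): 49 lies in (40, ∞), so solve −9x − 5 = 49: x = (49 + 5)/(−9) = −6.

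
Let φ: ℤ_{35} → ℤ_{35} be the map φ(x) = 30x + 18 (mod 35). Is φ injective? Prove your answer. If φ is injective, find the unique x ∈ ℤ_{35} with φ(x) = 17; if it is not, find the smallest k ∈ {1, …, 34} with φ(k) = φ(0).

Recall: φ is injective when φ(a) = φ(b) forces a = b.
We have gcd(30, 35) = 5 > 1. Taking a = 0 and b = 7: φ(0) = 18 and φ(7) = 30·7 + 18 = 228 ≡ 18 (mod 35).
So φ(0) = φ(7) while 0 ≠ 7, so φ is not injective.
Since φ is not injective, we find the least positive k with φ(k) = φ(0): this means 30k ≡ 0 (mod 35), i.e. 35 ∣ 30k. Since gcd(30, 35) = 5, dividing through by 5 this holds exactly when 7 ∣ 6k, and as gcd(6, 7) = 1, exactly when 7 ∣ k.
The smallest positive such k is 7.

7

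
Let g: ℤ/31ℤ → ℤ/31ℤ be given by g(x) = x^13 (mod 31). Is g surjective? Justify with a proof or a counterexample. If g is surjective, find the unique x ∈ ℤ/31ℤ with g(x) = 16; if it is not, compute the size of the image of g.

8

Since 31 is prime, the nonzero elements of ℤ/31ℤ form a cyclic group of order 30.
As gcd(13, 30) = 1, raising to the 13th power is a bijection on this group: if s^13 ≡ t^13 then (st^{−1})^13 = 1, and the only element of order dividing gcd(13, 30) = 1 is 1, so s = t.
With g(0) = 0 this makes g injective on all of ℤ/31ℤ, hence bijective (finite equal-size domain and codomain). In particular g is surjective.
Since g is surjective, we find the preimage of 16. The inverse of x ↦ x^13 on (ℤ/31ℤ)^× is x ↦ x^7, because 13·7 = 91 = 3·30 + 1 ≡ 1 (mod 30) and x^{30} = 1 for x ≠ 0 (Fermat). So g⁻¹(16) = 16^7 mod 31.
Repeated squaring mod 31: 16^1 ≡ 16, 16^2 ≡ 16² = 256 ≡ 8, 16^4 ≡ 8² = 64 ≡ 2. Since 7 = 4 + 2 + 1, 16^7 ≡ 2·8·16: 2·8 = 16, then 16·16 = 256 ≡ 8. So 16^7 ≡ 8 (mod 31).
Hence g⁻¹(16) = 8.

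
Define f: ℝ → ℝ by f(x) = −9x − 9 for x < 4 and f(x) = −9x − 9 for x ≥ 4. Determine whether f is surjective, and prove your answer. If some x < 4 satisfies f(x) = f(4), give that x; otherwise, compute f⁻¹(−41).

Both pieces are strictly decreasing (slopes −9 and −9), so each is injective on its own interval.
The left piece maps (−∞, 4) onto (−45, ∞); the right piece maps [4, ∞) onto (−∞, −45].
These images together cover ℝ, so f is surjective.
Because the two images are disjoint, no x < 4 has f(x) = f(4), so we compute f⁻¹(−41): −41 lies in (−45, ∞), so solve −9x − 9 = −41: x = (−41 + 9)/(−9) = 32/9.

32/9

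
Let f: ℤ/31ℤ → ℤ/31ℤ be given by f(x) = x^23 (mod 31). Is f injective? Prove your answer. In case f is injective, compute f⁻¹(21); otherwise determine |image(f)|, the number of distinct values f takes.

24

Since 31 is prime, the nonzero elements of ℤ/31ℤ form a cyclic group of order 30.
As gcd(23, 30) = 1, raising to the 23rd power is a bijection on this group: if u^23 ≡ v^23 then (uv^{−1})^23 = 1, and the only element of order dividing gcd(23, 30) = 1 is 1, so u = v.
With f(0) = 0 this makes f injective on all of ℤ/31ℤ, hence bijective (finite equal-size domain and codomain). In particular f is injective.
Since f is injective, we find the preimage of 21. The inverse of x ↦ x^23 on (ℤ/31ℤ)^× is x ↦ x^17, because 23·17 = 391 = 13·30 + 1 ≡ 1 (mod 30) and x^{30} = 1 for x ≠ 0 (Fermat). So f⁻¹(21) = 21^17 mod 31.
Repeated squaring mod 31: 21^1 ≡ 21, 21^2 ≡ 21² = 441 ≡ 7, 21^4 ≡ 7² = 49 ≡ 18, 21^8 ≡ 18² = 324 ≡ 14, 21^16 ≡ 14² = 196 ≡ 10. Since 17 = 16 + 1, 21^17 ≡ 10·21: 10·21 = 210 ≡ 24. So 21^17 ≡ 24 (mod 31).
Hence f⁻¹(21) = 24.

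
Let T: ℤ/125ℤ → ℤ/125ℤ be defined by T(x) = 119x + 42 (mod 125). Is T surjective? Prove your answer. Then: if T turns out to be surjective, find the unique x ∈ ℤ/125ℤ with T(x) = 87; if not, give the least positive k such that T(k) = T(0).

55

Since gcd(119, 125) = 1, 119 is invertible modulo 125. Euclid's algorithm: 125 = 1·119 + 6, 119 = 19·6 + 5, 6 = 1·5 + 1; back-substituting gives 1 = 104·119 − 99·125, so 119⁻¹ ≡ 104 (mod 125).
Then y ↦ 104(y − 42) is a two-sided inverse to T, so every y ∈ ℤ/125ℤ has a preimage.
Hence T is surjective.
Since T is surjective, we compute T⁻¹(87): solve 119x + 42 ≡ 87 (mod 125), i.e. 119x ≡ 45 (mod 125).
Multiplying by 119⁻¹ = 104 gives x ≡ 104·45 = 4680 = 37·125 + 55 ≡ 55 (mod 125).
Check: T(55) = 119·55 + 42 = 6587 = 52·125 + 87 ≡ 87 (mod 125).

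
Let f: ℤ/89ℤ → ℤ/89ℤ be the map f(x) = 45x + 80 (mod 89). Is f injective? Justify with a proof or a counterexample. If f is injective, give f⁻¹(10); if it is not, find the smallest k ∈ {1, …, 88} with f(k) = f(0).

Suppose f(s) = f(t) in ℤ/89ℤ. Then 45s + 80 ≡ 45t + 80 (mod 89), hence 45(s − t) ≡ 0 (mod 89).
Since gcd(45, 89) = 1, 45 is invertible modulo 89, thus s − t ≡ 0 (mod 89), i.e. s = t.
Therefore f is injective.
We now compute 45⁻¹ mod 89 explicitly. Euclid's algorithm: 89 = 1·45 + 44, 45 = 1·44 + 1; back-substituting gives 1 = 2·45 − 1·89, so 45⁻¹ ≡ 2 (mod 89).
Since f is injective, we find f⁻¹(10): we need 45x ≡ 10 − 80 ≡ 19 (mod 89). Using 45⁻¹ = 2: x ≡ 2·19 = 38, so x = 38.
Check: f(38) = 45·38 + 80 = 1790 = 20·89 + 10 ≡ 10 (mod 89).

38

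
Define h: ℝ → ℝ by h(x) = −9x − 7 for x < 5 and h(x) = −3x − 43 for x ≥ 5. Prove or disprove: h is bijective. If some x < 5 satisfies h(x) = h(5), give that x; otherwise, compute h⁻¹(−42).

Both pieces are strictly decreasing (slopes −9 and −3), so each is injective on its own interval.
The left piece maps (−∞, 5) onto (−52, ∞); the right piece maps [5, ∞) onto (−∞, −58].
The images leave a gap (−52 has no preimage), so h is not surjective, hence not bijective.
Because the two images are disjoint, no x < 5 has h(x) = h(5), so we compute h⁻¹(−42): −42 lies in (−52, ∞), so solve −9x − 7 = −42: x = (−42 + 7)/(−9) = 35/9.

35/9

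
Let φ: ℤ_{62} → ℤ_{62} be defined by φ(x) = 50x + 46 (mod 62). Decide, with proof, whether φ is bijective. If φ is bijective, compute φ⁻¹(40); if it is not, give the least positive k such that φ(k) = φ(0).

We have gcd(50, 62) = 2 > 1. Taking x_1 = 0 and x_2 = 31: φ(0) = 46 and φ(31) = 50·31 + 46 = 1596 ≡ 46 (mod 62).
So φ(0) = φ(31) while 0 ≠ 31, hence φ is not injective, hence not bijective.
Since φ is not bijective, we find the least positive k with φ(k) = φ(0): this means 50k ≡ 0 (mod 62), i.e. 62 ∣ 50k. Since gcd(50, 62) = 2, dividing through by 2 this holds exactly when 31 ∣ 25k, and as gcd(25, 31) = 1, exactly when 31 ∣ k.
The smallest positive such k is 31.

31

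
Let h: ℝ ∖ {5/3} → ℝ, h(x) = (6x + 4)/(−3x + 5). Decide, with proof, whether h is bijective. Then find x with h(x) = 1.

If h(x) = −2, cross-multiplying gives −3(6x + 4) = 6(−3x + 5), which simplifies to −12 = 30 — false.  So −2 has no preimage and h is not surjective.
Thus h is not bijective.
Solving h(x) = 1: cross-multiplying gives 6x + 4 = 1(−3x + 5), which rearranges to 9x = 1, so x = 1/9.

1/9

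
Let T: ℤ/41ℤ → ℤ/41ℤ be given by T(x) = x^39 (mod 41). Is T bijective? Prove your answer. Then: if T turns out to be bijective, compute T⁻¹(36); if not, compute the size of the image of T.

8

Since 41 is prime, the nonzero elements of ℤ/41ℤ form a cyclic group of order 40.
As gcd(39, 40) = 1, raising to the 39th power is a bijection on this group: if x_1^39 ≡ x_2^39 then (x_1x_2^{−1})^39 = 1, and the only element of order dividing gcd(39, 40) = 1 is 1, so x_1 = x_2.
With T(0) = 0 this makes T injective on all of ℤ/41ℤ, hence bijective (finite equal-size domain and codomain). In particular T is bijective.
Since T is bijective, we find the preimage of 36. The inverse of x ↦ x^39 on (ℤ/41ℤ)^× is x ↦ x^39, because 39·39 = 1521 = 38·40 + 1 ≡ 1 (mod 40) and x^{40} = 1 for x ≠ 0 (Fermat). So T⁻¹(36) = 36^39 mod 41.
Repeated squaring mod 41: 36^1 ≡ 36, 36^2 ≡ 36² = 1296 ≡ 25, 36^4 ≡ 25² = 625 ≡ 10, 36^8 ≡ 10² = 100 ≡ 18, 36^16 ≡ 18² = 324 ≡ 37, 36^32 ≡ 37² = 1369 ≡ 16. Since 39 = 32 + 4 + 2 + 1, 36^39 ≡ 16·10·25·36: 16·10 = 160 ≡ 37, then 37·25 = 925 ≡ 23, then 23·36 = 828 ≡ 8. So 36^39 ≡ 8 (mod 41).
Hence T⁻¹(36) = 8.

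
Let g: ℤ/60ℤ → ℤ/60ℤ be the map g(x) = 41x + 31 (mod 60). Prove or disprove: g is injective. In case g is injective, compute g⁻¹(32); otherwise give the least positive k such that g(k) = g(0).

Recall: injectivity means: for all x_1, x_2 in the domain, g(x_1) = g(x_2) implies x_1 = x_2.
If g(x_1) = g(x_2), then 41x_1 ≡ 41x_2 (mod 60). Because gcd(41, 60) = 1, we may cancel 41 to get x_1 ≡ x_2 (mod 60).
Therefore g is injective.
We now compute 41⁻¹ mod 60 explicitly. Euclid's algorithm: 60 = 1·41 + 19, 41 = 2·19 + 3, 19 = 6·3 + 1; back-substituting gives 1 = 41·41 − 28·60, so 41⁻¹ ≡ 41 (mod 60).
Since g is injective, we find g⁻¹(32): we need 41x ≡ 32 − 31 ≡ 1 (mod 60). Using 41⁻¹ = 41: x ≡ 41·1 = 41, so x = 41.
Check: g(41) = 41·41 + 31 = 1712 = 28·60 + 32 ≡ 32 (mod 60).

41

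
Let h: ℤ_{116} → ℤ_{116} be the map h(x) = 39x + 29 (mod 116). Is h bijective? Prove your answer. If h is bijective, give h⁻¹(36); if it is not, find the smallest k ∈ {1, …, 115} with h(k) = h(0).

Recall: injectivity means: for all a, b in the domain, h(a) = h(b) implies a = b.
Suppose h(a) = h(b) in ℤ_{116}. Then 39a + 29 ≡ 39b + 29 (mod 116), so 39(a − b) ≡ 0 (mod 116).
Since gcd(39, 116) = 1, 39 is invertible modulo 116, thus a − b ≡ 0 (mod 116), i.e. a = b.
We now compute 39⁻¹ mod 116 explicitly. Euclid's algorithm: 116 = 2·39 + 38, 39 = 1·38 + 1; back-substituting gives 1 = 3·39 − 1·116, so 39⁻¹ ≡ 3 (mod 116).
Then y ↦ 3(y − 29) is a two-sided inverse to h, so every y ∈ ℤ_{116} has a preimage.
So h is bijective.
Since h is bijective, we find h⁻¹(36): we need 39x ≡ 36 − 29 ≡ 7 (mod 116). Using 39⁻¹ = 3: x ≡ 3·7 = 21, so x = 21.
Check: h(21) = 39·21 + 29 = 848 = 7·116 + 36 ≡ 36 (mod 116).

21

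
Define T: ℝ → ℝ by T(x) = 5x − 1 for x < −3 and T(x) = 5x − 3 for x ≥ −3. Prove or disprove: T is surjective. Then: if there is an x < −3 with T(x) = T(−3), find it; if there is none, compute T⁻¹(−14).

Both pieces are strictly increasing (slopes 5 and 5), so each is injective on its own interval.
The left piece maps (−∞, −3) onto (−∞, −16); the right piece maps [−3, ∞) onto [−18, ∞).
The union (−∞, −16) ∪ [−18, ∞) covers ℝ, so T is surjective.
For the follow-up: the images overlap, so an x < −3 with T(x) = T(−3) exists. T(−3) = −18; solving 5x − 1 = −18 for x < −3 gives x = (−18 + 1)/5 = −17/5.

-17/5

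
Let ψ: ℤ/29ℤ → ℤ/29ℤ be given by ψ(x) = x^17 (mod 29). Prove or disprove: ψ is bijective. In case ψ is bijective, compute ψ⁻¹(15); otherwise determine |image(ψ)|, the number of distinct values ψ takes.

10

Since 29 is prime, the nonzero elements of ℤ/29ℤ form a cyclic group of order 28.
As gcd(17, 28) = 1, raising to the 17th power is a bijection on this group: if s^17 ≡ t^17 then (st^{−1})^17 = 1, and the only element of order dividing gcd(17, 28) = 1 is 1, so s = t.
With ψ(0) = 0 this makes ψ injective on all of ℤ/29ℤ, hence bijective (finite equal-size domain and codomain). In particular ψ is bijective.
Since ψ is bijective, we find the preimage of 15. The inverse of x ↦ x^17 on (ℤ/29ℤ)^× is x ↦ x^5, because 17·5 = 85 = 3·28 + 1 ≡ 1 (mod 28) and x^{28} = 1 for x ≠ 0 (Fermat). So ψ⁻¹(15) = 15^5 mod 29.
Repeated squaring mod 29: 15^1 ≡ 15, 15^2 ≡ 15² = 225 ≡ 22, 15^4 ≡ 22² = 484 ≡ 20. Since 5 = 4 + 1, 15^5 ≡ 20·15: 20·15 = 300 ≡ 10. So 15^5 ≡ 10 (mod 29).
Hence ψ⁻¹(15) = 10.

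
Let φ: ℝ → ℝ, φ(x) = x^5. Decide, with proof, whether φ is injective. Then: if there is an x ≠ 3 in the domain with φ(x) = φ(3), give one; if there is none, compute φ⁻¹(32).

2

On ℝ, x ↦ x^5 is strictly increasing (since 5 is odd), so φ(x_1) = φ(x_2) forces x_1 = x_2. Thus φ is injective.
Since x ↦ x^5 is strictly increasing on ℝ, it is injective there, so no x ≠ 3 in the domain has φ(x) = φ(3). We therefore compute φ⁻¹(32) = 32^{1/5} = 2 (indeed 2^5 = 32).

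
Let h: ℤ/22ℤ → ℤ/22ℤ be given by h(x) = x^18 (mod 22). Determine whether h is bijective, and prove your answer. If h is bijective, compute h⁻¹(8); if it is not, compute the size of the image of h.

12

h(10): Repeated squaring mod 22: 10^1 ≡ 10, 10^2 ≡ 10² = 100 ≡ 12, 10^4 ≡ 12² = 144 ≡ 12, 10^8 ≡ 12² = 144 ≡ 12, 10^16 ≡ 12² = 144 ≡ 12. Since 18 = 16 + 2, 10^18 ≡ 12·12: 12·12 = 144 ≡ 12. So 10^18 ≡ 12 (mod 22).
h(12): Repeated squaring mod 22: 12^1 ≡ 12, 12^2 ≡ 12² = 144 ≡ 12, 12^4 ≡ 12² = 144 ≡ 12, 12^8 ≡ 12² = 144 ≡ 12, 12^16 ≡ 12² = 144 ≡ 12. Since 18 = 16 + 2, 12^18 ≡ 12·12: 12·12 = 144 ≡ 12. So 12^18 ≡ 12 (mod 22).
So h(10) = h(12) = 12 while 10 ≠ 12, hence h is not injective, hence not bijective.
Since h is not bijective, we determine |image(h)|. Computing x^18 mod 22 for each x (by repeated squaring, reducing mod 22 at every step), the values h(0), h(1), …, h(21) are: 0, 1, 14, 5, 20, 15, 4, 9, 16, 3, 12, 11, 12, 3, 16, 9, 4, 15, 20, 5, 14, 1.
The distinct values are {0, 1, 3, 4, 5, 9, 11, 12, 14, 15, 16, 20}; there are 12 of them.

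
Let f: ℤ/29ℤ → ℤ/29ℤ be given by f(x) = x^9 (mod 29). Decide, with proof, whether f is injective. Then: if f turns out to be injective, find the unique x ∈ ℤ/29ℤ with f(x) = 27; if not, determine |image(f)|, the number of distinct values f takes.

18

Since 29 is prime, the nonzero elements of ℤ/29ℤ form a cyclic group of order 28.
As gcd(9, 28) = 1, raising to the 9th power is a bijection on this group: if s^9 ≡ t^9 then (st^{−1})^9 = 1, and the only element of order dividing gcd(9, 28) = 1 is 1, so s = t.
With f(0) = 0 this makes f injective on all of ℤ/29ℤ, hence bijective (finite equal-size domain and codomain). In particular f is injective.
Since f is injective, we find the preimage of 27. The inverse of x ↦ x^9 on (ℤ/29ℤ)^× is x ↦ x^25, because 9·25 = 225 = 8·28 + 1 ≡ 1 (mod 28) and x^{28} = 1 for x ≠ 0 (Fermat). So f⁻¹(27) = 27^25 mod 29.
Repeated squaring mod 29: 27^1 ≡ 27, 27^2 ≡ 27² = 729 ≡ 4, 27^4 ≡ 4² = 16, 27^8 ≡ 16² = 256 ≡ 24, 27^16 ≡ 24² = 576 ≡ 25. Since 25 = 16 + 8 + 1, 27^25 ≡ 25·24·27: 25·24 = 600 ≡ 20, then 20·27 = 540 ≡ 18. So 27^25 ≡ 18 (mod 29).
Hence f⁻¹(27) = 18.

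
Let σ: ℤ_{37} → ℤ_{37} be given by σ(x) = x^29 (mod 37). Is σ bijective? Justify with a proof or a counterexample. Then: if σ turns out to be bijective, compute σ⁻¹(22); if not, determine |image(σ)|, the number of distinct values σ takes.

13

Since 37 is prime, the nonzero elements of ℤ_{37} form a cyclic group of order 36.
As gcd(29, 36) = 1, raising to the 29th power is a bijection on this group: if u^29 ≡ v^29 then (uv^{−1})^29 = 1, and the only element of order dividing gcd(29, 36) = 1 is 1, so u = v.
With σ(0) = 0 this makes σ injective on all of ℤ_{37}, hence bijective (finite equal-size domain and codomain). In particular σ is bijective.
Since σ is bijective, we find the preimage of 22. The inverse of x ↦ x^29 on (ℤ_{37})^× is x ↦ x^5, because 29·5 = 145 = 4·36 + 1 ≡ 1 (mod 36) and x^{36} = 1 for x ≠ 0 (Fermat). So σ⁻¹(22) = 22^5 mod 37.
Repeated squaring mod 37: 22^1 ≡ 22, 22^2 ≡ 22² = 484 ≡ 3, 22^4 ≡ 3² = 9. Since 5 = 4 + 1, 22^5 ≡ 9·22: 9·22 = 198 ≡ 13. So 22^5 ≡ 13 (mod 37).
Hence σ⁻¹(22) = 13.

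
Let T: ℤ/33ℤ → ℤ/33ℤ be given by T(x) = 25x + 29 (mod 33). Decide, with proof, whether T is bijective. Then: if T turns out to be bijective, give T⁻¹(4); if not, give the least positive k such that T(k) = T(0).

Suppose T(s) = T(t) in ℤ/33ℤ. Then 25s + 29 ≡ 25t + 29 (mod 33), therefore 25(s − t) ≡ 0 (mod 33).
Since gcd(25, 33) = 1, 25 is invertible modulo 33, thus s − t ≡ 0 (mod 33), i.e. s = t.
We now compute 25⁻¹ mod 33 explicitly. Euclid's algorithm: 33 = 1·25 + 8, 25 = 3·8 + 1; back-substituting gives 1 = 4·25 − 3·33, so 25⁻¹ ≡ 4 (mod 33).
For any y ∈ ℤ/33ℤ, x = 4(y − 29) mod 33 satisfies T(x) = 25·4(y − 29) + 29 ≡ y (since 25·4 ≡ 1 mod 33). So every y has a preimage.
Thus T is bijective.
Since T is bijective, we compute T⁻¹(4): solve 25x + 29 ≡ 4 (mod 33), i.e. 25x ≡ 8 (mod 33).
Multiplying by 25⁻¹ = 4 gives x ≡ 4·8 = 32 ≡ 32 (mod 33).
Check: T(32) = 25·32 + 29 = 829 = 25·33 + 4 ≡ 4 (mod 33).

32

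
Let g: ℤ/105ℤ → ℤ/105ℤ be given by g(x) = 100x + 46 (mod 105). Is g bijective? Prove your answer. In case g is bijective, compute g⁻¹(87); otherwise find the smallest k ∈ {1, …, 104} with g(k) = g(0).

We have gcd(100, 105) = 5 > 1. Taking a = 0 and b = 21: g(0) = 46 and g(21) = 100·21 + 46 = 2146 ≡ 46 (mod 105).
So g(0) = g(21) while 0 ≠ 21, so g is not injective, hence not bijective.
Since g is not bijective, we find the least positive k with g(k) = g(0): this means 100k ≡ 0 (mod 105), i.e. 105 ∣ 100k. Since gcd(100, 105) = 5, dividing through by 5 this holds exactly when 21 ∣ 20k, and as gcd(20, 21) = 1, exactly when 21 ∣ k.
The smallest positive such k is 21.

21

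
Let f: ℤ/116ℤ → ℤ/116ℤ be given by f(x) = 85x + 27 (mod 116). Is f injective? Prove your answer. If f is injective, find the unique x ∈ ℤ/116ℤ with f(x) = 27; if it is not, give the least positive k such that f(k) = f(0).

Suppose f(u) = f(v) in ℤ/116ℤ. Then 85u + 27 ≡ 85v + 27 (mod 116), so 85(u − v) ≡ 0 (mod 116).
Since gcd(85, 116) = 1, 85 is invertible modulo 116, thus u − v ≡ 0 (mod 116), i.e. u = v.
Hence f is injective.
We now compute 85⁻¹ mod 116 explicitly. Euclid's algorithm: 116 = 1·85 + 31, 85 = 2·31 + 23, 31 = 1·23 + 8, 23 = 2·8 + 7, 8 = 1·7 + 1; back-substituting gives 1 = 101·85 − 74·116, so 85⁻¹ ≡ 101 (mod 116).
Since f is injective, we compute f⁻¹(27): solve 85x + 27 ≡ 27 (mod 116), i.e. 85x ≡ 0 (mod 116).
Multiplying by 85⁻¹ = 101 gives x ≡ 101·0 = 0 ≡ 0 (mod 116).
Check: f(0) = 85·0 + 27 = 27 ≡ 27 (mod 116).

0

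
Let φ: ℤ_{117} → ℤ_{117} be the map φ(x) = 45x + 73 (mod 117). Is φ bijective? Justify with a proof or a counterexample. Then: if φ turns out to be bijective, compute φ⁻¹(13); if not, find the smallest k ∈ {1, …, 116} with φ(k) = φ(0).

We have gcd(45, 117) = 9 > 1. Taking u = 0 and v = 13: φ(0) = 73 and φ(13) = 45·13 + 73 = 658 ≡ 73 (mod 117).
So φ(0) = φ(13) while 0 ≠ 13, thus φ is not injective, hence not bijective.
Since φ is not bijective, we find the least positive k with φ(k) = φ(0): this means 45k ≡ 0 (mod 117), i.e. 117 ∣ 45k. Since gcd(45, 117) = 9, dividing through by 9 this holds exactly when 13 ∣ 5k, and as gcd(5, 13) = 1, exactly when 13 ∣ k.
The smallest positive such k is 13.

13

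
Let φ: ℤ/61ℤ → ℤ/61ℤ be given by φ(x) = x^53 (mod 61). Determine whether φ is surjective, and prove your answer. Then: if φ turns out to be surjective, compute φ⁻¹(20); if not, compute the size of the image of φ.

34

Since 61 is prime, the nonzero elements of ℤ/61ℤ form a cyclic group of order 60.
As gcd(53, 60) = 1, raising to the 53rd power is a bijection on this group: if a^53 ≡ b^53 then (ab^{−1})^53 = 1, and the only element of order dividing gcd(53, 60) = 1 is 1, so a = b.
With φ(0) = 0 this makes φ injective on all of ℤ/61ℤ, hence bijective (finite equal-size domain and codomain). In particular φ is surjective.
Since φ is surjective, we find the preimage of 20. The inverse of x ↦ x^53 on (ℤ/61ℤ)^× is x ↦ x^17, because 53·17 = 901 = 15·60 + 1 ≡ 1 (mod 60) and x^{60} = 1 for x ≠ 0 (Fermat). So φ⁻¹(20) = 20^17 mod 61.
Repeated squaring mod 61: 20^1 ≡ 20, 20^2 ≡ 20² = 400 ≡ 34, 20^4 ≡ 34² = 1156 ≡ 58, 20^8 ≡ 58² = 3364 ≡ 9, 20^16 ≡ 9² = 81 ≡ 20. Since 17 = 16 + 1, 20^17 ≡ 20·20: 20·20 = 400 ≡ 34. So 20^17 ≡ 34 (mod 61).
Hence φ⁻¹(20) = 34.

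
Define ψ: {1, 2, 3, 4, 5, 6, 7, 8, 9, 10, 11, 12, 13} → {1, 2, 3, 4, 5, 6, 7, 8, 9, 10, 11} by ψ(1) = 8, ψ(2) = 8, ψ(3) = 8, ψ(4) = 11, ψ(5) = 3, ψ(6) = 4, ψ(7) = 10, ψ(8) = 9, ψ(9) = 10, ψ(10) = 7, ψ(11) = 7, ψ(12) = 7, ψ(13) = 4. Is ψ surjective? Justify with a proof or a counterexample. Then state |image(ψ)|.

7

No element maps to 1, so ψ is not surjective.
The image of ψ is {3, 4, 7, 8, 9, 10, 11}, which has 7 elements.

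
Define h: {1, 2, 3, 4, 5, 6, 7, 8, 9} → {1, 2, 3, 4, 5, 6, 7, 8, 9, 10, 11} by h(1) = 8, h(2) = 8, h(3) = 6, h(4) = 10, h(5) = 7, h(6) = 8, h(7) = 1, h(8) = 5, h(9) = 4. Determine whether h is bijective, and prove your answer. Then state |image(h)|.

7

h(1) = 8 = h(2) with 1 ≠ 2, so h is not injective, hence not bijective.
The image of h is {1, 4, 5, 6, 7, 8, 10}, which has 7 elements.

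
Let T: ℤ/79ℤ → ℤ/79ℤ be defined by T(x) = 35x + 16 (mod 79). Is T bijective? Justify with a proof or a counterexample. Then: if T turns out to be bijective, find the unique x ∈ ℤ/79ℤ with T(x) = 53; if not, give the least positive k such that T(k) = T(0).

Recall: T is injective if T(x_1) = T(x_2) implies x_1 = x_2.
If T(x_1) = T(x_2), then 35x_1 ≡ 35x_2 (mod 79). Because gcd(35, 79) = 1, we may cancel 35 to get x_1 ≡ x_2 (mod 79).
We now compute 35⁻¹ mod 79 explicitly. Euclid's algorithm: 79 = 2·35 + 9, 35 = 3·9 + 8, 9 = 1·8 + 1; back-substituting gives 1 = 70·35 − 31·79, so 35⁻¹ ≡ 70 (mod 79).
Then y ↦ 70(y − 16) is a two-sided inverse to T, so every y ∈ ℤ/79ℤ has a preimage.
Therefore T is bijective.
Since T is bijective, we compute T⁻¹(53): solve 35x + 16 ≡ 53 (mod 79), i.e. 35x ≡ 37 (mod 79).
Multiplying by 35⁻¹ = 70 gives x ≡ 70·37 = 2590 = 32·79 + 62 ≡ 62 (mod 79).
Check: T(62) = 35·62 + 16 = 2186 = 27·79 + 53 ≡ 53 (mod 79).

62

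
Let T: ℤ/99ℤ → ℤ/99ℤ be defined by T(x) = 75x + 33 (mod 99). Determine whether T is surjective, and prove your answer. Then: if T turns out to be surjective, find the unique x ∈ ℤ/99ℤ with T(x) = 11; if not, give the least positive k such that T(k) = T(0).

33

Since gcd(75, 99) = 3, we have 75x ≡ 0 (mod 3) for all x, so T(x) ≡ 0 (mod 3).
But 1 ≢ 0 (mod 3), so 1 ∈ ℤ/99ℤ has no preimage. So T is not surjective.
Since T is not surjective, we find the least positive k with T(k) = T(0): this means 75k ≡ 0 (mod 99), i.e. 99 ∣ 75k. Since gcd(75, 99) = 3, dividing through by 3 this holds exactly when 33 ∣ 25k, and as gcd(25, 33) = 1, exactly when 33 ∣ k.
The smallest positive such k is 33.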